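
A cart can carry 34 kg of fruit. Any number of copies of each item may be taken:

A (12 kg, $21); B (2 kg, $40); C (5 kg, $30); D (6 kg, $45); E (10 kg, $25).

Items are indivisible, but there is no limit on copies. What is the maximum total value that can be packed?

$680

Best value-per-unit is B at 40/2, and filling with it alone uses weight 17×2=34. No mix of the others beats 17×40 = 680.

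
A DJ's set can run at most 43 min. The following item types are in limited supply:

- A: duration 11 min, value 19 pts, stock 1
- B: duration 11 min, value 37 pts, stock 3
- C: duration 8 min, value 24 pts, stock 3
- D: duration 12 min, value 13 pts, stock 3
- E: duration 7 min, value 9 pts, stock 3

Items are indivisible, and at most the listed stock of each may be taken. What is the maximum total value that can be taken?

Best selections within duration 43 and stock limits:
- 3×B + 1×C: duration 41, value 135
- 2×B + 2×C: duration 38, value 122
- 3×B + 1×E: duration 40, value 120
- 1×B + 3×C + 1×E: duration 42, value 118
Best: 135 pts.

135 pts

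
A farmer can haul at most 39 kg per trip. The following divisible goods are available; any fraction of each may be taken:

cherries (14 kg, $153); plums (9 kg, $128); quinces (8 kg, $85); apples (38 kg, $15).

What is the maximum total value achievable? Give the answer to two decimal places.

369.16

Take in order of value per unit:
- plums (128/9 per unit): all 9 → value 128, running total 128.00
- cherries (153/14 per unit): all 14 → value 153, running total 281.00
- quinces (85/8 per unit): all 8 → value 85, running total 366.00
- apples (15/38 per unit): 8 of 38 → value 8×15/38 = 3.1579, running total 369.16
Total 369.16.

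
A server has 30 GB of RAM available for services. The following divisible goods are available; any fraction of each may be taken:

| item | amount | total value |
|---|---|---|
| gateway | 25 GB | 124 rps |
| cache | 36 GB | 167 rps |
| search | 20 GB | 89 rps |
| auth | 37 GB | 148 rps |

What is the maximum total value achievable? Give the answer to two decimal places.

147.19

Take in order of value per unit:
- gateway (124/25 per unit): all 25 → value 124, running total 124.00
- cache (167/36 per unit): 5 of 36 → value 5×167/36 = 23.1944, running total 147.19
Total 147.19.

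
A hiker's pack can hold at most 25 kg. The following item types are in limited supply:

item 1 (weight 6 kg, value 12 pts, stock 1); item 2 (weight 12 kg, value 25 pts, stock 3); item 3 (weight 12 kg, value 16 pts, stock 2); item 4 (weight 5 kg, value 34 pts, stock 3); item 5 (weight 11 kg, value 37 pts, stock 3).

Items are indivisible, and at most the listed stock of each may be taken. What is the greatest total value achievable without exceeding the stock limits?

Best selections within weight 25 and stock limits:
- 1×item 1 + 3×item 4: weight 21, value 114
- 2×item 4 + 1×item 5: weight 21, value 105
- 3×item 4: weight 15, value 102
Best: 114 pts.

114 pts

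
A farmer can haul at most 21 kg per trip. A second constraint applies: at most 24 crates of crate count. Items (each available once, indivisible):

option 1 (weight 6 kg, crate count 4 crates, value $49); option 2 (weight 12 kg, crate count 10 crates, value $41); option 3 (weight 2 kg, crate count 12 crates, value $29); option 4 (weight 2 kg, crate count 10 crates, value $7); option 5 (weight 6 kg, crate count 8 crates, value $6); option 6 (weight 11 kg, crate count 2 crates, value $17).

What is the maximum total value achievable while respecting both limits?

Feasible sets respecting both limits:
- option 1+option 2+option 4: weight 20, crate count 24, value 97
- option 1+option 3+option 6: weight 19, crate count 18, value 95
- option 1+option 2: weight 18, crate count 14, value 90
- option 1+option 3+option 5: weight 14, crate count 24, value 84
Best: $97.

$97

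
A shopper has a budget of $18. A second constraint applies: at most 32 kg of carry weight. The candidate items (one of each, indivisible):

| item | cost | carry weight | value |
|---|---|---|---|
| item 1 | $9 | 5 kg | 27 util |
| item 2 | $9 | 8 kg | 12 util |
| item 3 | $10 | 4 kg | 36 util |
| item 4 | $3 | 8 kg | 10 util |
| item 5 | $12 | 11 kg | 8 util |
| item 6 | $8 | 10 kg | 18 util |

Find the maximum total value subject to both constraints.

54 util

Feasible sets respecting both limits:
- item 3+item 6: cost 18, carry weight 14, value 54
- item 3+item 4: cost 13, carry weight 12, value 46
- item 1+item 6: cost 17, carry weight 15, value 45
Best: 54 util.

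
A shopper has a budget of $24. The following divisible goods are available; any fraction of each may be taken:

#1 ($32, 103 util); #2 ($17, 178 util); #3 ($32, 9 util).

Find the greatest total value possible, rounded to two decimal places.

Take in order of value per unit:
- #2 (178/17 per unit): all 17 → value 178, running total 178.00
- #1 (103/32 per unit): 7 of 32 → value 7×103/32 = 22.5313, running total 200.53
Total 200.53.

200.53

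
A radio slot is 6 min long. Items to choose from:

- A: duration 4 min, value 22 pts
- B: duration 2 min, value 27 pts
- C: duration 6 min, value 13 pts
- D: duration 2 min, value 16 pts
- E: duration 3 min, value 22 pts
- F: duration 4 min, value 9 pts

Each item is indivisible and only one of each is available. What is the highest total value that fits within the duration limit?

Check high-value combinations within 6 min:
- B+E: duration 2+3=5, value 27+22=49
- A+B: duration 4+2=6, value 22+27=49
- B+D: duration 2+2=4, value 27+16=43
- D+E: duration 2+3=5, value 16+22=38
Best: 49 pts.

49 pts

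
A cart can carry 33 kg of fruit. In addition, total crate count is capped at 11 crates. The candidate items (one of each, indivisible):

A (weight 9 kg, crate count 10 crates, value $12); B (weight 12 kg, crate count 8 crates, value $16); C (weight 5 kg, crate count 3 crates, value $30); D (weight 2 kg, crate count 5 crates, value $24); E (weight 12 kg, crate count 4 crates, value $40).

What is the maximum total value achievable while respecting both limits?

Feasible sets respecting both limits:
- C+E: weight 17, crate count 7, value 70
- D+E: weight 14, crate count 9, value 64
- C+D: weight 7, crate count 8, value 54
- B+C: weight 17, crate count 11, value 46
Best: $70.

$70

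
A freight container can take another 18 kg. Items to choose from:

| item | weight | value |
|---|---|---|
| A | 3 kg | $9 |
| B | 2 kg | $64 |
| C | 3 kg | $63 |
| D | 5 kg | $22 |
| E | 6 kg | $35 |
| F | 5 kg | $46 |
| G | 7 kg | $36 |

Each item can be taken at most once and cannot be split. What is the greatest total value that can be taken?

$209

This is a 0/1 knapsack; check combinations near the capacity.
- B+C+F+G: weight 2+3+5+7=17, value 64+63+46+36=209
- B+C+E+F: weight 2+3+6+5=16, value 64+63+35+46=208
- A+B+C+D+F: weight 3+2+3+5+5=18, value 9+64+63+22+46=204
Best: $209.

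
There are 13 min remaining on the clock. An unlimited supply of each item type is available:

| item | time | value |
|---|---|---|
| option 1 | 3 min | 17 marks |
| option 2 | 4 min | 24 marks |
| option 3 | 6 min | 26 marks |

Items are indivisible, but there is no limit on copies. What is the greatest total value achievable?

Best value-per-unit is option 2 at 24/4; filling with it alone gives 3×24 = 72.
Optimal mix: 3×option 1 + 1×option 2 → time 13, value 75.

75 marks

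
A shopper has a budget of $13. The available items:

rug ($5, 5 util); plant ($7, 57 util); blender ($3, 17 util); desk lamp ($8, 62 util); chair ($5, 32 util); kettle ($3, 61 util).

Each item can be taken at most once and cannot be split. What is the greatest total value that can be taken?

135 util

Check high-value combinations within $13:
- plant+blender+kettle: cost 7+3+3=13, value 57+17+61=135
- desk lamp+kettle: cost 8+3=11, value 62+61=123
- plant+kettle: cost 7+3=10, value 57+61=118
Best: 135 util.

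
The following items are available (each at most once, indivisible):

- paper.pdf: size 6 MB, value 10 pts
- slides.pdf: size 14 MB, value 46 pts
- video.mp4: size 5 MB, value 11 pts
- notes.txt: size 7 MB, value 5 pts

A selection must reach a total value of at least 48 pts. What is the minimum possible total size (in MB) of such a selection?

Subsets with value ≥ 48, sorted by total size:
- slides.pdf+video.mp4: size 19, value 57
- paper.pdf+slides.pdf: size 20, value 56
- slides.pdf+notes.txt: size 21, value 51
- paper.pdf+slides.pdf+video.mp4: size 25, value 67
Minimum size: 19 MB.

19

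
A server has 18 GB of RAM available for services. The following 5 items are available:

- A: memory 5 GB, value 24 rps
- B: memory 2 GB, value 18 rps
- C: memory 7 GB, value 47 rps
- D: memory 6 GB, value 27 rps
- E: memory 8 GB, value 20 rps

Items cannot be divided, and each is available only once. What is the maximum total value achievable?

98 rps

This is a 0/1 knapsack; check combinations near the capacity.
- A+C+D: memory 5+7+6=18, value 24+47+27=98
- B+C+D: memory 2+7+6=15, value 18+47+27=92
- A+B+C: memory 5+2+7=14, value 24+18+47=89
Best: 98 rps.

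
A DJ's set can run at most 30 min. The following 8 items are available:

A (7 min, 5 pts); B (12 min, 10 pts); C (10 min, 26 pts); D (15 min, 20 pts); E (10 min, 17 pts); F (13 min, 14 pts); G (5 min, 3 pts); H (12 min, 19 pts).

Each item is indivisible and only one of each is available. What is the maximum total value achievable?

50 pts

Check high-value combinations within 30 min:
- A+C+H: duration 7+10+12=29, value 5+26+19=50
- C+D+G: duration 10+15+5=30, value 26+20+3=49
- A+C+E: duration 7+10+10=27, value 5+26+17=48
Best: 50 pts.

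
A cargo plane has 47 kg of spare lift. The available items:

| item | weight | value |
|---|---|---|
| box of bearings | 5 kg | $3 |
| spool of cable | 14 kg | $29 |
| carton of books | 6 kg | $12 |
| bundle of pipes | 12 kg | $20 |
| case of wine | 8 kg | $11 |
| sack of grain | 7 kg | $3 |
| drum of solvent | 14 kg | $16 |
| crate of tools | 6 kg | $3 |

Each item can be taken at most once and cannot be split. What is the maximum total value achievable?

$77

Check high-value combinations within 47 kg:
- spool of cable+carton of books+bundle of pipes+drum of solvent: weight 14+6+12+14=46, value 29+12+20+16=77
- box of bearings+spool of cable+carton of books+bundle of pipes+case of wine: weight 5+14+6+12+8=45, value 3+29+12+20+11=75
- spool of cable+carton of books+bundle of pipes+case of wine+crate of tools: weight 14+6+12+8+6=46, value 29+12+20+11+3=75
- spool of cable+carton of books+bundle of pipes+case of wine+sack of grain: weight 14+6+12+8+7=47, value 29+12+20+11+3=75
- spool of cable+carton of books+bundle of pipes+case of wine: weight 14+6+12+8=40, value 29+12+20+11=72
Best: $77.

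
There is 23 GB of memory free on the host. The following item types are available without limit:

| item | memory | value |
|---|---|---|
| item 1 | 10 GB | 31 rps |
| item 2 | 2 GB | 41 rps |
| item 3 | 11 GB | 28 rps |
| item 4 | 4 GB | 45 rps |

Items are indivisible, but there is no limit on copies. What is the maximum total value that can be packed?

Best value-per-unit is item 2 at 41/2, and filling with it alone uses memory 11×2=22. No mix of the others beats 11×41 = 451.

451 rps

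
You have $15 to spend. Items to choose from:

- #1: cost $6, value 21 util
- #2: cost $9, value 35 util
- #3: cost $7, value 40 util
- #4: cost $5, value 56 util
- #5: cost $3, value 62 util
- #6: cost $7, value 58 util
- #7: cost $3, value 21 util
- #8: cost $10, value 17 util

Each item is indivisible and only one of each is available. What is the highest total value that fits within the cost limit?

Check high-value combinations within $15:
- #4+#5+#6: cost 5+3+7=15, value 56+62+58=176
- #3+#4+#5: cost 7+5+3=15, value 40+56+62=158
- #5+#6+#7: cost 3+7+3=13, value 62+58+21=141
- #4+#5+#7: cost 5+3+3=11, value 56+62+21=139
- #1+#4+#5: cost 6+5+3=14, value 21+56+62=139
Best: 176 util.

176 util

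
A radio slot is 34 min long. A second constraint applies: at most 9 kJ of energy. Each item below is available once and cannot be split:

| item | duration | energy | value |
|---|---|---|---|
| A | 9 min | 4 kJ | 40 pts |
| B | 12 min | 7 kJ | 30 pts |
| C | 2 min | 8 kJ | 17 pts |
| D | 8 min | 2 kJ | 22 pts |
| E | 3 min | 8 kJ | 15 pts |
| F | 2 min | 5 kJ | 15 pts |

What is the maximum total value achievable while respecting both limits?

Feasible sets respecting both limits:
- A+D: duration 17, energy 6, value 62
- A+F: duration 11, energy 9, value 55
- B+D: duration 20, energy 9, value 52
- A: duration 9, energy 4, value 40
Best: 62 pts.

62 pts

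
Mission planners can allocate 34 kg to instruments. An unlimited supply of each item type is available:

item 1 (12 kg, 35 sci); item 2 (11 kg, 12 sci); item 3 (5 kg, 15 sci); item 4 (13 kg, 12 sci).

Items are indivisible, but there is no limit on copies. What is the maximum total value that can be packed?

100 sci

Best value-per-unit is item 3 at 15/5; filling with it alone gives 6×15 = 90.
Optimal mix: 2×item 1 + 2×item 3 → mass 34, value 100.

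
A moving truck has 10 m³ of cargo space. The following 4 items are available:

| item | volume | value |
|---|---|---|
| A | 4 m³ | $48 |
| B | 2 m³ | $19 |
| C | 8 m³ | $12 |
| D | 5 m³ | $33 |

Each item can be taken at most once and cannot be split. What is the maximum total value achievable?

$81

Check high-value combinations within 10 m³:
- A+D: volume 4+5=9, value 48+33=81
- A+B: volume 4+2=6, value 48+19=67
- B+D: volume 2+5=7, value 19+33=52
- A: volume 4, value 48
Best: $81.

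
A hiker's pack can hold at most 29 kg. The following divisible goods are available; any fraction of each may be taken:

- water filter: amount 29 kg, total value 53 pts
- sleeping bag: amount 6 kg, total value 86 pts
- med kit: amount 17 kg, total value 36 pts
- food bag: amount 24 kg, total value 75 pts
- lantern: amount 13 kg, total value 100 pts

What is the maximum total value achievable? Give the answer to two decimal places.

Take in order of value per unit:
- sleeping bag (86/6 per unit): all 6 → value 86, running total 86.00
- lantern (100/13 per unit): all 13 → value 100, running total 186.00
- food bag (75/24 per unit): 10 of 24 → value 10×75/24 = 31.2500, running total 217.25
Total 217.25.

217.25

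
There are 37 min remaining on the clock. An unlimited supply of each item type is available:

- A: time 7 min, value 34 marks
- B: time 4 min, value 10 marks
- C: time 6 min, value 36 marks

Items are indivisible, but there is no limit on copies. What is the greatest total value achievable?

216 marks

Best value-per-unit is C at 36/6, and filling with it alone uses time 6×6=36. No mix of the others beats 6×36 = 216.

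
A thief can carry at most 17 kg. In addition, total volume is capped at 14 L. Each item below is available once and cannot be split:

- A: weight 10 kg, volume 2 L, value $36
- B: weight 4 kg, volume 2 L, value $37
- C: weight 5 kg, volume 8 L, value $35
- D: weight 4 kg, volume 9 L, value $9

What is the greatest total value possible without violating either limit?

$73

Feasible sets respecting both limits:
- A+B: weight 14, volume 4, value 73
- B+C: weight 9, volume 10, value 72
- A+C: weight 15, volume 10, value 71
Best: $73.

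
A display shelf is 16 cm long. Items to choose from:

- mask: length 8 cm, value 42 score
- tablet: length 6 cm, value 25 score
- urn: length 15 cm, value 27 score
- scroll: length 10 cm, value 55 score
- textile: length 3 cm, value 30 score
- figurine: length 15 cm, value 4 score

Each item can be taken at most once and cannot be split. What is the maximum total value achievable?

85 score

Check high-value combinations within 16 cm:
- scroll+textile: length 10+3=13, value 55+30=85
- tablet+scroll: length 6+10=16, value 25+55=80
- mask+textile: length 8+3=11, value 42+30=72
Best: 85 score.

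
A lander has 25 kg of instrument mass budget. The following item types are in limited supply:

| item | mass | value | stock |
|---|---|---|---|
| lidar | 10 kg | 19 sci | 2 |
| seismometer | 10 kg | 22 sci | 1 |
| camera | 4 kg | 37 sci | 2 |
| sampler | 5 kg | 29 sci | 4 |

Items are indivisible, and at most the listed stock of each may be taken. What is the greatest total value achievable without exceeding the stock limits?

Top feasible selections:
- 2×camera + 3×sampler: mass 23, value 161
- 1×camera + 4×sampler: mass 24, value 153
Best: 161 sci.

161 sci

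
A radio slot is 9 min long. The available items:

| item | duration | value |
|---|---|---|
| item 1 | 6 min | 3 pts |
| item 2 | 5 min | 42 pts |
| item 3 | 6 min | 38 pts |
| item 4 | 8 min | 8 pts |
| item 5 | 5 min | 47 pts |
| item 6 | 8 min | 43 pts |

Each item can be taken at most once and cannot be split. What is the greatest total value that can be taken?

Check high-value combinations within 9 min:
- item 5: duration 5, value 47
- item 6: duration 8, value 43
- item 2: duration 5, value 42
- item 3: duration 6, value 38
Best: 47 pts.

47 pts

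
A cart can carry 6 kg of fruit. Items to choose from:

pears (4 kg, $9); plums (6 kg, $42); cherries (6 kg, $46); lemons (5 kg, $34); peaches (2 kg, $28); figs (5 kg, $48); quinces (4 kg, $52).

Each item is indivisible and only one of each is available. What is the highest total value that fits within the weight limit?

$80

Check high-value combinations within 6 kg:
- peaches+quinces: weight 2+4=6, value 28+52=80
- quinces: weight 4, value 52
- figs: weight 5, value 48
- cherries: weight 6, value 46
- plums: weight 6, value 42
Best: $80.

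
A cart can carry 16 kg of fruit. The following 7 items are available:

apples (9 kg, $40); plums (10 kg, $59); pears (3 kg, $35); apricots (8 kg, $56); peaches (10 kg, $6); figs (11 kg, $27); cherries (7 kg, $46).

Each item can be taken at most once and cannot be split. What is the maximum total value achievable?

$102

This is a 0/1 knapsack; check combinations near the capacity.
- apricots+cherries: weight 8+7=15, value 56+46=102
- plums+pears: weight 10+3=13, value 59+35=94
- pears+apricots: weight 3+8=11, value 35+56=91
- apples+cherries: weight 9+7=16, value 40+46=86
- pears+cherries: weight 3+7=10, value 35+46=81
Best: $102.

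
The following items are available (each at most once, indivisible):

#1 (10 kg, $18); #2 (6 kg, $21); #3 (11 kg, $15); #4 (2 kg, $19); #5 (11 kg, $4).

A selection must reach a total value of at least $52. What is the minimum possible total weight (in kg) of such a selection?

Subsets with value ≥ 52, sorted by total weight:
- #1+#2+#4: weight 18, value 58
- #2+#3+#4: weight 19, value 55
- #1+#3+#4: weight 23, value 52
Minimum weight: 18 kg.

18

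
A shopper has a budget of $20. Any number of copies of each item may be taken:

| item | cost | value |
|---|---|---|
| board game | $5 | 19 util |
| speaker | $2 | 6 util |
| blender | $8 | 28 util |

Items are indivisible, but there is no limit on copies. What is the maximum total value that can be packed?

76 util

Best value-per-unit is board game at 19/5, and filling with it alone uses cost 4×5=20. No mix of the others beats 4×19 = 76.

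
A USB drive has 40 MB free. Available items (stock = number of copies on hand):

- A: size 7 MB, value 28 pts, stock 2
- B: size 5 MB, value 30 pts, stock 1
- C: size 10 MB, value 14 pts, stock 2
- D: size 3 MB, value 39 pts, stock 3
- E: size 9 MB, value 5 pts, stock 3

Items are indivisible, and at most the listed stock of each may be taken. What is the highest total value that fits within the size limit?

Top feasible selections:
- 2×A + 1×B + 1×C + 3×D: size 38, value 217
- 2×A + 1×B + 3×D + 1×E: size 37, value 208
- 2×A + 1×B + 3×D: size 28, value 203
- 1×A + 1×B + 1×C + 3×D + 1×E: size 40, value 194
Best: 217 pts.

217 pts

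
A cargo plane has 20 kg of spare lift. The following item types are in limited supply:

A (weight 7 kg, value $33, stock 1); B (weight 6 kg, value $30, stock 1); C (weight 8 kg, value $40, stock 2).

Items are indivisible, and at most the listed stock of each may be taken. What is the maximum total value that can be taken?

$80

Best selections within weight 20 and stock limits:
- 2×C: weight 16, value 80
- 1×A + 1×C: weight 15, value 73
- 1×B + 1×C: weight 14, value 70
- 1×A + 1×B: weight 13, value 63
Best: $80.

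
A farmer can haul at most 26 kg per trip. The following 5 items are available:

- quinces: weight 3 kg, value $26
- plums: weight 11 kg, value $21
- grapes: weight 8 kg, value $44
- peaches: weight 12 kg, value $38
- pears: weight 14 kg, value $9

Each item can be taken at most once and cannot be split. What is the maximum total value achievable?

$108

Check high-value combinations within 26 kg:
- quinces+grapes+peaches: weight 3+8+12=23, value 26+44+38=108
- quinces+plums+grapes: weight 3+11+8=22, value 26+21+44=91
- quinces+plums+peaches: weight 3+11+12=26, value 26+21+38=85
Best: $108.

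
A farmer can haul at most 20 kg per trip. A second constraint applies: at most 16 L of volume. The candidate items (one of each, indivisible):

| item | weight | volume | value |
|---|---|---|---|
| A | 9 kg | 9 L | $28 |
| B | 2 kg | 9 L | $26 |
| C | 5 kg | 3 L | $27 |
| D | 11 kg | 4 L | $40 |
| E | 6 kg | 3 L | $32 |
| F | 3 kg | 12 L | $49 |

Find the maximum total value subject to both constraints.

Feasible sets respecting both limits:
- B+D+E: weight 19, volume 16, value 98
- B+C+D: weight 18, volume 16, value 93
- D+F: weight 14, volume 16, value 89
- A+C+E: weight 20, volume 15, value 87
Best: $98.

$98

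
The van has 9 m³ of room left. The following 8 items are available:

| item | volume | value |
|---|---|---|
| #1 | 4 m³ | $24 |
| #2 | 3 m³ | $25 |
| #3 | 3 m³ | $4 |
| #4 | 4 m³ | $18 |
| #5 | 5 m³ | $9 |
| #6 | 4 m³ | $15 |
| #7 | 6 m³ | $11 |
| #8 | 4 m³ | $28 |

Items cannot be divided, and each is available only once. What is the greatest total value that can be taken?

$53

Check high-value combinations within 9 m³:
- #2+#8: volume 3+4=7, value 25+28=53
- #1+#8: volume 4+4=8, value 24+28=52
- #1+#2: volume 4+3=7, value 24+25=49
- #4+#8: volume 4+4=8, value 18+28=46
Best: $53.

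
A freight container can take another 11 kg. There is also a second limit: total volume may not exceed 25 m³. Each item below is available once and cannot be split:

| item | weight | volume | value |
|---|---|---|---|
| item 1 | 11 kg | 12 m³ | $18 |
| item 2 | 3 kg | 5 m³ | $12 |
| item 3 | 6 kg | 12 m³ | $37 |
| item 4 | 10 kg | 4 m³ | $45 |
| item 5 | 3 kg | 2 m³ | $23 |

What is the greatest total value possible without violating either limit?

Feasible sets respecting both limits:
- item 3+item 5: weight 9, volume 14, value 60
- item 2+item 3: weight 9, volume 17, value 49
- item 4: weight 10, volume 4, value 45
Best: $60.

$60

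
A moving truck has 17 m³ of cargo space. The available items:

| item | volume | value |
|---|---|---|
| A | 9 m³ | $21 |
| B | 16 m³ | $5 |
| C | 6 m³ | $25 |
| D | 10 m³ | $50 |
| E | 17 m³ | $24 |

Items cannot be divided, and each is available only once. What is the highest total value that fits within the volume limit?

$75

Check high-value combinations within 17 m³:
- C+D: volume 6+10=16, value 25+50=75
- D: volume 10, value 50
- A+C: volume 9+6=15, value 21+25=46
Best: $75.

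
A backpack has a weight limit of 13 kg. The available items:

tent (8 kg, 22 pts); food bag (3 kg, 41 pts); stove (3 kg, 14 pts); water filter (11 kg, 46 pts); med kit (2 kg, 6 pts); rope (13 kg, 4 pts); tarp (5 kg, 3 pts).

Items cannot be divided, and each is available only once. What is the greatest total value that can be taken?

69 pts

Check high-value combinations within 13 kg:
- tent+food bag+med kit: weight 8+3+2=13, value 22+41+6=69
- food bag+stove+med kit+tarp: weight 3+3+2+5=13, value 41+14+6+3=64
- tent+food bag: weight 8+3=11, value 22+41=63
- food bag+stove+med kit: weight 3+3+2=8, value 41+14+6=61
- food bag+stove+tarp: weight 3+3+5=11, value 41+14+3=58
Best: 69 pts.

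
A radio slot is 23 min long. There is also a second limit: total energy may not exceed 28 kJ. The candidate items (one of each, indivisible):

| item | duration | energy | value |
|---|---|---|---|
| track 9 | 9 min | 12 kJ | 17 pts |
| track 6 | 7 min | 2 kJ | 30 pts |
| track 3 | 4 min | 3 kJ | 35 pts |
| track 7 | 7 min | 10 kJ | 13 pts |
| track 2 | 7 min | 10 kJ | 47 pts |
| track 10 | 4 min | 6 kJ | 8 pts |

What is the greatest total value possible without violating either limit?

120 pts

Feasible sets respecting both limits:
- track 6+track 3+track 2+track 10: duration 22, energy 21, value 120
- track 6+track 3+track 2: duration 18, energy 15, value 112
- track 9+track 3+track 2: duration 20, energy 25, value 99
- track 3+track 7+track 2: duration 18, energy 23, value 95
Best: 120 pts.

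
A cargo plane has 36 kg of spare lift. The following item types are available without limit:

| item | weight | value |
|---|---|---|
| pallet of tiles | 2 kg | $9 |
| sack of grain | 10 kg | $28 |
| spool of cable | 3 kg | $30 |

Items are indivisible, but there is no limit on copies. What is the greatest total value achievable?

$360

Best value-per-unit is spool of cable at 30/3, and filling with it alone uses weight 12×3=36. No mix of the others beats 12×30 = 360.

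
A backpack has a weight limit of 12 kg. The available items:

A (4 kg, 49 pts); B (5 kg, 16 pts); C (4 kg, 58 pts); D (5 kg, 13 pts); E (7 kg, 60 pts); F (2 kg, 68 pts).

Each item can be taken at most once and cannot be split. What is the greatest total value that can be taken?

175 pts

Check high-value combinations within 12 kg:
- A+C+F: weight 4+4+2=10, value 49+58+68=175
- B+C+F: weight 5+4+2=11, value 16+58+68=142
- C+D+F: weight 4+5+2=11, value 58+13+68=139
Best: 175 pts.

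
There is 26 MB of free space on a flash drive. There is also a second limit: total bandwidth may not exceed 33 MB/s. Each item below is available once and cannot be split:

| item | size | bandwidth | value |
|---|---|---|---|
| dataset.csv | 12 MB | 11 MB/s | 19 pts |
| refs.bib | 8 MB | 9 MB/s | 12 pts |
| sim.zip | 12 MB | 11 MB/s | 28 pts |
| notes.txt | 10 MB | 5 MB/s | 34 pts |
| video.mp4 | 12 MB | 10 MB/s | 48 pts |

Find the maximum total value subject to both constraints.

Feasible sets respecting both limits:
- notes.txt+video.mp4: size 22, bandwidth 15, value 82
- sim.zip+video.mp4: size 24, bandwidth 21, value 76
- dataset.csv+video.mp4: size 24, bandwidth 21, value 67
- sim.zip+notes.txt: size 22, bandwidth 16, value 62
Best: 82 pts.

82 pts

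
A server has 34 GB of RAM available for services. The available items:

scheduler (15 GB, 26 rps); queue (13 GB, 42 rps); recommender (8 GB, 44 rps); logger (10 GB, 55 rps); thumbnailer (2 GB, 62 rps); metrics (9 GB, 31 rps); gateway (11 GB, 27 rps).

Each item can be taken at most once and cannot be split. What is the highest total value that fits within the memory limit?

Check high-value combinations within 34 GB:
- queue+recommender+logger+thumbnailer: memory 13+8+10+2=33, value 42+44+55+62=203
- recommender+logger+thumbnailer+metrics: memory 8+10+2+9=29, value 44+55+62+31=192
- queue+logger+thumbnailer+metrics: memory 13+10+2+9=34, value 42+55+62+31=190
- recommender+logger+thumbnailer+gateway: memory 8+10+2+11=31, value 44+55+62+27=188
- queue+recommender+thumbnailer+metrics: memory 13+8+2+9=32, value 42+44+62+31=179
Best: 203 rps.

203 rps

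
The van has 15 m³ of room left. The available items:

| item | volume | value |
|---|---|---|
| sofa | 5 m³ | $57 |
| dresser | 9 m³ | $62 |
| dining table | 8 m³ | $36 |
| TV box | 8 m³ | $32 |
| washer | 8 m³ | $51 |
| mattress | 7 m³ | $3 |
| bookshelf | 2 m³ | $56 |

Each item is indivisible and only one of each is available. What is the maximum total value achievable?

Check high-value combinations within 15 m³:
- sofa+washer+bookshelf: volume 5+8+2=15, value 57+51+56=164
- sofa+dining table+bookshelf: volume 5+8+2=15, value 57+36+56=149
- sofa+TV box+bookshelf: volume 5+8+2=15, value 57+32+56=145
- sofa+dresser: volume 5+9=14, value 57+62=119
- dresser+bookshelf: volume 9+2=11, value 62+56=118
Best: $164.

$164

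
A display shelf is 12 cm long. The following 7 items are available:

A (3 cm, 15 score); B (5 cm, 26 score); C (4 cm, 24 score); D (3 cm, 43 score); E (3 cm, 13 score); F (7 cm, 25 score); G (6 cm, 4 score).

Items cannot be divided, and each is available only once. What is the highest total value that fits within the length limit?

This is a 0/1 knapsack; check combinations near the capacity.
- B+C+D: length 5+4+3=12, value 26+24+43=93
- A+B+D: length 3+5+3=11, value 15+26+43=84
- A+C+D: length 3+4+3=10, value 15+24+43=82
- B+D+E: length 5+3+3=11, value 26+43+13=82
Best: 93 score.

93 score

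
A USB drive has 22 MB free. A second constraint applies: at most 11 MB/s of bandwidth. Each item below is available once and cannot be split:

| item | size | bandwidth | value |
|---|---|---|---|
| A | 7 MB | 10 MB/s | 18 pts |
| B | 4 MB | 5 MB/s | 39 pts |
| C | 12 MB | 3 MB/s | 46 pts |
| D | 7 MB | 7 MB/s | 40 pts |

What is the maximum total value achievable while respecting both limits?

Feasible sets respecting both limits:
- C+D: size 19, bandwidth 10, value 86
- B+C: size 16, bandwidth 8, value 85
- C: size 12, bandwidth 3, value 46
Best: 86 pts.

86 pts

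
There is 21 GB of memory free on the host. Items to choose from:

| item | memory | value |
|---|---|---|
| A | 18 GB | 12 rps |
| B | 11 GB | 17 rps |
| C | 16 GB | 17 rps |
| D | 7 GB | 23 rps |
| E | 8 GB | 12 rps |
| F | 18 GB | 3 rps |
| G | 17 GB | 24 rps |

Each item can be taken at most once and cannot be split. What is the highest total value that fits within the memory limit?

This is a 0/1 knapsack; check combinations near the capacity.
- B+D: memory 11+7=18, value 17+23=40
- D+E: memory 7+8=15, value 23+12=35
- B+E: memory 11+8=19, value 17+12=29
- G: memory 17, value 24
Best: 40 rps.

40 rps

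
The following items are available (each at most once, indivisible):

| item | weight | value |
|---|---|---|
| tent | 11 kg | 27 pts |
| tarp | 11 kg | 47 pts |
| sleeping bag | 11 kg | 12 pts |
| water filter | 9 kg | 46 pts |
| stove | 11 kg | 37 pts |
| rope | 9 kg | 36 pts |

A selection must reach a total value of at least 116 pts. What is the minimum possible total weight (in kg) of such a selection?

Subsets with value ≥ 116, sorted by total weight:
- tarp+water filter+rope: weight 29, value 129
- water filter+stove+rope: weight 29, value 119
- tarp+water filter+stove: weight 31, value 130
Minimum weight: 29 kg.

29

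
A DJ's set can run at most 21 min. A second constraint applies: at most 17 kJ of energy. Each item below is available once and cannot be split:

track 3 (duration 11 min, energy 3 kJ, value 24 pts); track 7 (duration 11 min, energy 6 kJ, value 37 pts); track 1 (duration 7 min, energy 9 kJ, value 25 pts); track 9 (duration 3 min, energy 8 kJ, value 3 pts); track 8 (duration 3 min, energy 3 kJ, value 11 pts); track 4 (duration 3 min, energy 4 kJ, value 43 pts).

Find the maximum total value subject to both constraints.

92 pts

Feasible sets respecting both limits:
- track 3+track 1+track 4: duration 21, energy 16, value 92
- track 7+track 8+track 4: duration 17, energy 13, value 91
- track 7+track 4: duration 14, energy 10, value 80
Best: 92 pts.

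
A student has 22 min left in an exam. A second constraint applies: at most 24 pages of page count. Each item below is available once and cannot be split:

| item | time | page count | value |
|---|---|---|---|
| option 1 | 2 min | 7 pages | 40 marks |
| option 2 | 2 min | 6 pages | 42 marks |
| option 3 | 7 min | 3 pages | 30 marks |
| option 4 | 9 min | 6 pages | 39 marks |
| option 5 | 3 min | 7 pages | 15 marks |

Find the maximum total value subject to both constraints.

Feasible sets respecting both limits:
- option 1+option 2+option 3+option 4: time 20, page count 22, value 151
- option 1+option 2+option 3+option 5: time 14, page count 23, value 127
- option 2+option 3+option 4+option 5: time 21, page count 22, value 126
Best: 151 marks.

151 marks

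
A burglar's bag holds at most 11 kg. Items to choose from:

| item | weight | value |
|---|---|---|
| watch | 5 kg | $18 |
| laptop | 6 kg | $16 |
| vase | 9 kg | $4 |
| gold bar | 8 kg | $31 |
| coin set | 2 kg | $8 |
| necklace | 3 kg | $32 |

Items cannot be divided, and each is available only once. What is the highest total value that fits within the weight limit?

$63

Check high-value combinations within 11 kg:
- gold bar+necklace: weight 8+3=11, value 31+32=63
- watch+coin set+necklace: weight 5+2+3=10, value 18+8+32=58
- laptop+coin set+necklace: weight 6+2+3=11, value 16+8+32=56
- watch+necklace: weight 5+3=8, value 18+32=50
Best: $63.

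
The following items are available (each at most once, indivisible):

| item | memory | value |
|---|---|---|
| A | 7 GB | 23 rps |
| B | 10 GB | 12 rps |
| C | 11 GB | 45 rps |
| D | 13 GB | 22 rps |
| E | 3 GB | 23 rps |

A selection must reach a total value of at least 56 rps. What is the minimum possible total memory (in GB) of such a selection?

14

Subsets with value ≥ 56, sorted by total memory:
- C+E: memory 14, value 68
- A+C: memory 18, value 68
- A+B+E: memory 20, value 58
Minimum memory: 14 GB.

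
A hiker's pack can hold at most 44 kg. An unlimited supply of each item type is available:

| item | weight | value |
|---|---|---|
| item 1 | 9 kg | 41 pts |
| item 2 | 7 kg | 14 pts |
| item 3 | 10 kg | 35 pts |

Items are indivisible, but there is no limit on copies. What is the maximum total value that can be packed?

Best value-per-unit is item 1 at 41/9; filling with it alone gives 4×41 = 164.
Optimal mix: 4×item 1 + 1×item 2 → weight 43, value 178.

178 pts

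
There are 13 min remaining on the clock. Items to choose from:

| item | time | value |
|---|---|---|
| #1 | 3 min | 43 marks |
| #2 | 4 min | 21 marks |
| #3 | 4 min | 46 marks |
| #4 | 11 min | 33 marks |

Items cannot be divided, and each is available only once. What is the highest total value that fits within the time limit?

Check high-value combinations within 13 min:
- #1+#2+#3: time 3+4+4=11, value 43+21+46=110
- #1+#3: time 3+4=7, value 43+46=89
- #2+#3: time 4+4=8, value 21+46=67
- #1+#2: time 3+4=7, value 43+21=64
- #3: time 4, value 46
Best: 110 marks.

110 marks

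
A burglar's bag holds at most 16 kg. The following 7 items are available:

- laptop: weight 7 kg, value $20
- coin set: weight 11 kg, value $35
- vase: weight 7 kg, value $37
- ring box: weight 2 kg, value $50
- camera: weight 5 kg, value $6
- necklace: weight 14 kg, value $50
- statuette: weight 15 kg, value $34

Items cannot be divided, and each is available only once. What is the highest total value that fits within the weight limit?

$107

This is a 0/1 knapsack; check combinations near the capacity.
- laptop+vase+ring box: weight 7+7+2=16, value 20+37+50=107
- ring box+necklace: weight 2+14=16, value 50+50=100
- vase+ring box+camera: weight 7+2+5=14, value 37+50+6=93
Best: $107.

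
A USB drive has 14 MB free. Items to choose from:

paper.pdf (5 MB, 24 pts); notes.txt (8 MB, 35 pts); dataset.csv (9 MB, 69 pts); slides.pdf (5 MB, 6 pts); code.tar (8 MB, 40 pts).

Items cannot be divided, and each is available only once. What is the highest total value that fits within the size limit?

93 pts

Check high-value combinations within 14 MB:
- paper.pdf+dataset.csv: size 5+9=14, value 24+69=93
- dataset.csv+slides.pdf: size 9+5=14, value 69+6=75
- dataset.csv: size 9, value 69
- paper.pdf+code.tar: size 5+8=13, value 24+40=64
Best: 93 pts.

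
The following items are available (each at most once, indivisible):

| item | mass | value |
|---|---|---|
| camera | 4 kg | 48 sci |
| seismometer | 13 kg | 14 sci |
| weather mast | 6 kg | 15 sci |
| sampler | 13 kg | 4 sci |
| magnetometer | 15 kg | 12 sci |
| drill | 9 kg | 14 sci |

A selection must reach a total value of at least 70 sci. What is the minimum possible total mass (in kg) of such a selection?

19

Subsets with value ≥ 70, sorted by total mass:
- camera+weather mast+drill: mass 19, value 77
- camera+seismometer+weather mast: mass 23, value 77
- camera+weather mast+magnetometer: mass 25, value 75
- camera+seismometer+drill: mass 26, value 76
Minimum mass: 19 kg.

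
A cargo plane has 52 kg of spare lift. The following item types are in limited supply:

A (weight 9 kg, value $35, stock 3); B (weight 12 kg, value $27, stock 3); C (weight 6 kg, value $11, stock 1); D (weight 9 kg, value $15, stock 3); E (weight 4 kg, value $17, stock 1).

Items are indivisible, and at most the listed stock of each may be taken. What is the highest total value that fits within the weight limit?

$164

Best selections within weight 52 and stock limits:
- 3×A + 1×B + 1×D + 1×E: weight 52, value 164
- 3×A + 1×B + 1×C + 1×E: weight 49, value 160
- 3×A + 2×B: weight 51, value 159
Best: $164.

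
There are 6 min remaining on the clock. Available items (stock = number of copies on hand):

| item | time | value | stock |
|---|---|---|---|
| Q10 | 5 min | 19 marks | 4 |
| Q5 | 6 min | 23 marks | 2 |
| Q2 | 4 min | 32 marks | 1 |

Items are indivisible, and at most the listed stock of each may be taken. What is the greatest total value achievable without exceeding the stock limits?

32 marks

Top feasible selections:
- 1×Q2: time 4, value 32
- 1×Q5: time 6, value 23
Best: 32 marks.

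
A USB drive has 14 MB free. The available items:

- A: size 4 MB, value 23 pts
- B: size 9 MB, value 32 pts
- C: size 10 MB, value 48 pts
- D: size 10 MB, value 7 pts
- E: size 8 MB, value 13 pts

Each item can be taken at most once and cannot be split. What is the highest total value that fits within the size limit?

Check high-value combinations within 14 MB:
- A+C: size 4+10=14, value 23+48=71
- A+B: size 4+9=13, value 23+32=55
- C: size 10, value 48
Best: 71 pts.

71 pts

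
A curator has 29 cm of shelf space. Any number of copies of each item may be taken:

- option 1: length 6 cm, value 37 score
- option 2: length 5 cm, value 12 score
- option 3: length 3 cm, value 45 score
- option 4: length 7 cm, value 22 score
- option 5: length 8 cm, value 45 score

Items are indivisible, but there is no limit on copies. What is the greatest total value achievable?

Best value-per-unit is option 3 at 45/3, and filling with it alone uses length 9×3=27. No mix of the others beats 9×45 = 405.

405 score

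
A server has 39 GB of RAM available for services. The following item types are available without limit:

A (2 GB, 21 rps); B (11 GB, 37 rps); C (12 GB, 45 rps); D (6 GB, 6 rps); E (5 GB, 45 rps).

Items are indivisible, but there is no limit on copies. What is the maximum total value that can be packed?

Best value-per-unit is A at 21/2; filling with it alone gives 19×21 = 399.
Optimal mix: 17×A + 1×E → memory 39, value 402.

402 rps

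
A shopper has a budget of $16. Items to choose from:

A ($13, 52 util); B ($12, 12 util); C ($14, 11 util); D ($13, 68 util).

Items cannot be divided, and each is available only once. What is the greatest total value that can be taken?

68 util

Check high-value combinations within $16:
- D: cost 13, value 68
- A: cost 13, value 52
- B: cost 12, value 12
- C: cost 14, value 11
Best: 68 util.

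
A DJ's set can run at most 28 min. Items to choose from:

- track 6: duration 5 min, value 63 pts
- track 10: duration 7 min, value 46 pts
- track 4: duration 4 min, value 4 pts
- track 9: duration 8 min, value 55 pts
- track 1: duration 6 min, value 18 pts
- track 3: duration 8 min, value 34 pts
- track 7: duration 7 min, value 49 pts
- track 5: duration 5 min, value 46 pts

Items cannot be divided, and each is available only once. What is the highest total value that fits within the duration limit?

213 pts

This is a 0/1 knapsack; check combinations near the capacity.
- track 6+track 9+track 7+track 5: duration 5+8+7+5=25, value 63+55+49+46=213
- track 6+track 10+track 9+track 7: duration 5+7+8+7=27, value 63+46+55+49=213
- track 6+track 10+track 9+track 5: duration 5+7+8+5=25, value 63+46+55+46=210
- track 6+track 10+track 4+track 7+track 5: duration 5+7+4+7+5=28, value 63+46+4+49+46=208
Best: 213 pts.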